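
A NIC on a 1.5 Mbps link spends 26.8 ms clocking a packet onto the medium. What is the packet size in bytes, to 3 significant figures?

L = R × t_tx = 1500000 b/s × 0.0268 s = 40200 bits.
In bytes: 40200 / 8 = 5030 bytes.

5030 bytes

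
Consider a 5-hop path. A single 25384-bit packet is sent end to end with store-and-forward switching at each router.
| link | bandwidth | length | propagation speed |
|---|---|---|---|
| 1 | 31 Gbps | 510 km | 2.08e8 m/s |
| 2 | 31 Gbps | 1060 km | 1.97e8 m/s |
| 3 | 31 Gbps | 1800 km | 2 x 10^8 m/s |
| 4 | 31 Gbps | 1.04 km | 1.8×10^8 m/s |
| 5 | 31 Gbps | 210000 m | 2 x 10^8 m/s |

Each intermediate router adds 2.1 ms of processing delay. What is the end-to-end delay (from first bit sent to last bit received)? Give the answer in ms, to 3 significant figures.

26.3 ms

Transmission delay per hop = L/R = 25384/31000000000 = 0.000818839 ms; 5 hops → 0.00409419 ms.
Propagation delays (d/s per hop): 2.45192, 5.38071, 9, 0.00577778, 1.05 ms; sum = 17.8884 ms.
Processing at 4 router(s): 4 × 2.1 ms = 8.4 ms.
End-to-end = 26.3 ms.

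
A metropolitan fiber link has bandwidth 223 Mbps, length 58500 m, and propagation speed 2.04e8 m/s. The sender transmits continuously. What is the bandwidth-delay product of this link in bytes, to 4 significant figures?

Propagation delay = 58500 / 204000000 = 0.000286765 s.
BDP = R × t_prop = 223000000 × 0.000286765 = 63948.5 bits.
In bytes: 63948.5/8 = 7994 bytes.

7994 bytes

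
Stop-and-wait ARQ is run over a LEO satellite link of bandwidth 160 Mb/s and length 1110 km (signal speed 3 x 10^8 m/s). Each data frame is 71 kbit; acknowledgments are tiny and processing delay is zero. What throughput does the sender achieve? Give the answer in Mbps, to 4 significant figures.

t_tx = L/R = 71000/160000000 = 0.00044375 s.
t_prop = 1110000/300000000 = 0.0037 s; RTT = 0.0074 s.
Cycle = t_tx + RTT = 0.00784375 s.
Throughput = L / cycle = 71000 / 0.00784375 = 9.052 Mbps.

9.052 Mbps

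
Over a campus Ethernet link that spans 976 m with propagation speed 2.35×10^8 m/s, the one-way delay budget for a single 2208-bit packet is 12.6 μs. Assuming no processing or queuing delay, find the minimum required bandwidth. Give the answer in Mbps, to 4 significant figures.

261.4 Mbps

Propagation delay = 976 / 235000000 = 4.15319 μs.
Transmission budget = 12.6 − 4.15319 = 8.44681 μs.
R ≥ L / t_tx = 2208 bits / 8.44681e-06 s = 261.4 Mbps.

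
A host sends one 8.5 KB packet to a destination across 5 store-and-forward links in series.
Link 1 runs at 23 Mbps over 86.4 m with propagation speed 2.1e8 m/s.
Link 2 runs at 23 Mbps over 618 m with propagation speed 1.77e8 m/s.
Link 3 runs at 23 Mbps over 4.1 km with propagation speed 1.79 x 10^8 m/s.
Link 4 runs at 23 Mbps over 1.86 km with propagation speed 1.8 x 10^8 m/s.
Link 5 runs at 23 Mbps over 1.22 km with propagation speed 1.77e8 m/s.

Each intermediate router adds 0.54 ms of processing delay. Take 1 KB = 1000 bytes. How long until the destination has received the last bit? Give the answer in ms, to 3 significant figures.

L = 68000 bits.
Transmission delay per hop = L/R = 68000/23000000 = 2.95652 ms; 5 hops → 14.7826 ms.
Propagation delays (d/s per hop): 0.000411429, 0.00349153, 0.022905, 0.0103333, 0.00689266 ms; sum = 0.044034 ms.
Processing at 4 router(s): 4 × 0.54 ms = 2.16 ms.
End-to-end = 17.0 ms.

17.0 ms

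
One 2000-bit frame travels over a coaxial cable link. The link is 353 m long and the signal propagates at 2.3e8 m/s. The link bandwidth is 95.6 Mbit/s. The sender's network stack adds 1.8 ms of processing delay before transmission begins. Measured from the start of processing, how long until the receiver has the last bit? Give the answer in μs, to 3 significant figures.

1820 μs

Transmission delay = L/R = 2000 / 95600000 = 20.9205 μs.
Propagation delay = d/s = 353 m / 2.3e+08 m/s = 1.53478 μs.
Plus processing delay 1.8 ms = 1800 μs.
Total = 1820 μs.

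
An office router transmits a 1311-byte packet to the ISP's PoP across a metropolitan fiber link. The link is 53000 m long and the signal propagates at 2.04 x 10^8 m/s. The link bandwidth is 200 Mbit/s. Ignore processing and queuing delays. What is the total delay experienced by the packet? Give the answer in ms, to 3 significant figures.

L = 1311 × 8 = 10488 bits.
Transmission delay = L/R = 10488 / 200000000 = 0.05244 ms.
Propagation delay = d/s = 53000 m / 204000000 m/s = 0.259804 ms.
Total = 0.312 ms.

0.312 ms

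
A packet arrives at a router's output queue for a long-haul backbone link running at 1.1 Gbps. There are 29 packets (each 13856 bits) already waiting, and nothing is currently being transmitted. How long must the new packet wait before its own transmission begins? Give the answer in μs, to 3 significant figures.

Each queued packet: L/R = 13856/1100000000 = 12.5964 μs.
29 queued → 365.295 μs.
Queuing delay = 365 μs.

365 μs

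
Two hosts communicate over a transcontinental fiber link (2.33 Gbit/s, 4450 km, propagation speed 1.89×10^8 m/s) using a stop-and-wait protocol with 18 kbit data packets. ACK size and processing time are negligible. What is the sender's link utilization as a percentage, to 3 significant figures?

0.0164 %

t_tx = L/R = 18000/2330000000 = 7.72532e-06 s.
t_prop = 4450000/189000000 = 0.023545 s; RTT = 0.0470899 s.
Cycle = t_tx + RTT = 0.0470977 s.
Utilization = t_tx / cycle = 7.72532e-06/0.0470977 = 0.0164 %.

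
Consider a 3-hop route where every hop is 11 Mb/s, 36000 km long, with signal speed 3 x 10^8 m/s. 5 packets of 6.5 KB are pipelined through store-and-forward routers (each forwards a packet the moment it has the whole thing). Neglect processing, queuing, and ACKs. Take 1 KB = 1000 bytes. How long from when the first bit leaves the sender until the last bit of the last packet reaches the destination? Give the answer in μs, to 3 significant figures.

393000 μs

Per-hop transmission t_tx = L/R = 52000/11000000 = 4727.27 μs.
Per-hop propagation t_prop = 36000000/300000000 = 120000 μs.
Pipeline fill: first packet needs 3·t_tx to clear all hops; remaining 4 packets each add one t_tx.
Total = (3+5-1)·t_tx + 3·t_prop = 7·4727.27 + 3·120000 = 393000 μs.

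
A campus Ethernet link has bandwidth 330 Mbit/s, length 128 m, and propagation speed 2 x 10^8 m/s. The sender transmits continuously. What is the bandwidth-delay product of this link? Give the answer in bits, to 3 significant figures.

Propagation delay = 128 / 200000000 = 6.4e-07 s.
BDP = R × t_prop = 330000000 × 6.4e-07 = 211.2 bits.

211 bits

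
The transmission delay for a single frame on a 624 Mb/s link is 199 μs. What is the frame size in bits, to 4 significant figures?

L = R × t_tx = 624000000 b/s × 0.000199 s = 124176 bits.

124200 bits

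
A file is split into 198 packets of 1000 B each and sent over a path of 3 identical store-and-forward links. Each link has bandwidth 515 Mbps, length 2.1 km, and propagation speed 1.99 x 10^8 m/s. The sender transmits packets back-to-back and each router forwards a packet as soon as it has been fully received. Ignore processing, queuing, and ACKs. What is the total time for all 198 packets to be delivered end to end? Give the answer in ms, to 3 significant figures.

Per-hop transmission t_tx = L/R = 8000/515000000 = 0.015534 ms.
Per-hop propagation t_prop = 2100/199000000 = 0.0105528 ms.
Pipeline fill: first packet needs 3·t_tx to clear all hops; remaining 197 packets each add one t_tx.
Total = (3+198-1)·t_tx + 3·t_prop = 200·0.015534 + 3·0.0105528 = 3.14 ms.

3.14 ms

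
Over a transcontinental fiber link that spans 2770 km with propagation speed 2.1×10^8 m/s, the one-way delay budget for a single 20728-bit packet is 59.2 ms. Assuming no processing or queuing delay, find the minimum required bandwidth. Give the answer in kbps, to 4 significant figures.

Propagation delay = 2770000 / 210000000 = 13.1905 ms.
Transmission budget = 59.2 − 13.1905 = 46.0095 ms.
R ≥ L / t_tx = 20728 bits / 0.0460095 s = 450.5 kbps.

450.5 kbps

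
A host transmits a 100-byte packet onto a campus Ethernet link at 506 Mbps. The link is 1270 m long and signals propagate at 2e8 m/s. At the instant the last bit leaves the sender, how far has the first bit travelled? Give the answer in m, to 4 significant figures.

316.2 m

t_tx = L/R = 800/506000000 = 1.58103e-06 s.
Distance = s × t_tx = 200000000 × 1.58103e-06 = 316.2 m.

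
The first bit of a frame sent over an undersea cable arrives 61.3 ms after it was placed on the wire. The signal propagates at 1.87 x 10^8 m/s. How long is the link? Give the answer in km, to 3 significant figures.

d = s × t_prop = 187000000 × 0.0613 = 11500 km.

11500 km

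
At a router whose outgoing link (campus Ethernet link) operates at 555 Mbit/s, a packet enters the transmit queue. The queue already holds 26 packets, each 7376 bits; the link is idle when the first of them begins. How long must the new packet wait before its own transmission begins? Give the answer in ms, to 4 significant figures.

0.3455 ms

Each queued packet: L/R = 7376/555000000 = 0.0132901 ms.
26 queued → 0.345542 ms.
Queuing delay = 0.3455 ms.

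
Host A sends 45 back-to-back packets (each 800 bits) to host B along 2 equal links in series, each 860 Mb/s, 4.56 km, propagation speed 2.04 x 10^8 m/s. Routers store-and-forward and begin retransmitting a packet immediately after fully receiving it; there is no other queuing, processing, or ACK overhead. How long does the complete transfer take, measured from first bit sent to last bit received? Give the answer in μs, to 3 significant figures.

87.5 μs

Per-hop transmission t_tx = L/R = 800/860000000 = 0.930233 μs.
Per-hop propagation t_prop = 4560/204000000 = 22.3529 μs.
Pipeline fill: first packet needs 2·t_tx to clear all hops; remaining 44 packets each add one t_tx.
Total = (2+45-1)·t_tx + 2·t_prop = 46·0.930233 + 2·22.3529 = 87.5 μs.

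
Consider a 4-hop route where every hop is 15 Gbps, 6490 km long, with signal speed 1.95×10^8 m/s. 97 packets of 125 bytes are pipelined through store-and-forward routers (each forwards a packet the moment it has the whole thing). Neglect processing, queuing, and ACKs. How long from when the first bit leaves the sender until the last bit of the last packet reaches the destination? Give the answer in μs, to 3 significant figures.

Per-hop transmission t_tx = L/R = 1000/15000000000 = 0.0666667 μs.
Per-hop propagation t_prop = 6490000/195000000 = 33282.1 μs.
Pipeline fill: first packet needs 4·t_tx to clear all hops; remaining 96 packets each add one t_tx.
Total = (4+97-1)·t_tx + 4·t_prop = 100·0.0666667 + 4·33282.1 = 133000 μs.

133000 μs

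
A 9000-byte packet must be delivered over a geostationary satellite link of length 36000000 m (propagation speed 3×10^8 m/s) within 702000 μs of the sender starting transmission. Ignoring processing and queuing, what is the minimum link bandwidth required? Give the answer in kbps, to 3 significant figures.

L = 72000 bits.
Propagation delay = 36000000 / 300000000 = 120000 μs.
Transmission budget = 702000 − 120000 = 582000 μs.
R ≥ L / t_tx = 72000 bits / 0.582 s = 124 kbps.

124 kbps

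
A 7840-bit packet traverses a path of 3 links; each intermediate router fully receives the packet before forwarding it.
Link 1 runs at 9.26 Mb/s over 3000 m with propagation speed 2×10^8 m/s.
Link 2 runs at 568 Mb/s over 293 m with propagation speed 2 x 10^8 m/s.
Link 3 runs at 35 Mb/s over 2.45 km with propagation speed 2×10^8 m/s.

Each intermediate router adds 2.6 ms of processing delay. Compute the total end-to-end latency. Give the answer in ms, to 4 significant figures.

Transmission delays (L/R per hop): 0.846652, 0.0138028, 0.224 ms; sum = 1.08446 ms.
Propagation delays (d/s per hop): 0.015, 0.001465, 0.01225 ms; sum = 0.028715 ms.
Processing at 2 router(s): 2 × 2.6 ms = 5.2 ms.
End-to-end = 6.313 ms.

6.313 ms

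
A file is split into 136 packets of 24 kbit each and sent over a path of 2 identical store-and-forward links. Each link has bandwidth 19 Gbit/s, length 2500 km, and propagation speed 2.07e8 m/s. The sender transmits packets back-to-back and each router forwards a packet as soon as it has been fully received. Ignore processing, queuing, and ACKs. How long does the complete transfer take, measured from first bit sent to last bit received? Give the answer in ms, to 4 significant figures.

24.33 ms

Per-hop transmission t_tx = L/R = 24000/19000000000 = 0.00126316 ms.
Per-hop propagation t_prop = 2500000/2.07e+08 = 12.0773 ms.
Pipeline fill: first packet needs 2·t_tx to clear all hops; remaining 135 packets each add one t_tx.
Total = (2+136-1)·t_tx + 2·t_prop = 137·0.00126316 + 2·12.0773 = 24.33 ms.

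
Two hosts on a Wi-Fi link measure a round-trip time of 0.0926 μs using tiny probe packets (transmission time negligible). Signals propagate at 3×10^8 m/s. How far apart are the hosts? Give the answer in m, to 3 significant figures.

One-way propagation = RTT/2 = 0.0463 μs.
d = s × t = 300000000 × 4.63e-08 = 13.9 m.

13.9 m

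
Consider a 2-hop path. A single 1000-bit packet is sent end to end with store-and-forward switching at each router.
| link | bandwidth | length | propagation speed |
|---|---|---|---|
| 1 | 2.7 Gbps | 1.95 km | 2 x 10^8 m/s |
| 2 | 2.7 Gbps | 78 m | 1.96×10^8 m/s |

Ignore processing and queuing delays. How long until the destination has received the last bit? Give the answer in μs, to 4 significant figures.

10.89 μs

Transmission delay per hop = L/R = 1000/2700000000 = 0.37037 μs; 2 hops → 0.740741 μs.
Propagation delays (d/s per hop): 9.75, 0.397959 μs; sum = 10.148 μs.
End-to-end = 10.89 μs.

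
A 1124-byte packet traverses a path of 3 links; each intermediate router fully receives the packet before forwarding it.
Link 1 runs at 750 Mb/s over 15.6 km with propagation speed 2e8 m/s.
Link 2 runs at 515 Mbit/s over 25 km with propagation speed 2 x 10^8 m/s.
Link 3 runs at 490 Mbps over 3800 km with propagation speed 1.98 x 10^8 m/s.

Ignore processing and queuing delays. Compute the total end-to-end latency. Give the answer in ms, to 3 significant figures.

19.4 ms

L = 1124 × 8 = 8992 bits.
Transmission delays (L/R per hop): 0.0119893, 0.0174602, 0.018351 ms; sum = 0.0478005 ms.
Propagation delays (d/s per hop): 0.078, 0.125, 19.1919 ms; sum = 19.3949 ms.
End-to-end = 19.4 ms.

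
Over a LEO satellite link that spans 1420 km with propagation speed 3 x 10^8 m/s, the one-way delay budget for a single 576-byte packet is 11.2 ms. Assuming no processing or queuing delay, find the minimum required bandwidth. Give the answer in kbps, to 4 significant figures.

712.6 kbps

L = 4608 bits.
Propagation delay = 1420000 / 300000000 = 4.73333 ms.
Transmission budget = 11.2 − 4.73333 = 6.46667 ms.
R ≥ L / t_tx = 4608 bits / 0.00646667 s = 712.6 kbps.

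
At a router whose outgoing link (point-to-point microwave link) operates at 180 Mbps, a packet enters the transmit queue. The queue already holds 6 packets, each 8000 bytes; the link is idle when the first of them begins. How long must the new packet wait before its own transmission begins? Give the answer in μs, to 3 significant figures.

2130 μs

Each queued packet: L/R = 64000/180000000 = 355.556 μs.
6 queued → 2133.33 μs.
Queuing delay = 2130 μs.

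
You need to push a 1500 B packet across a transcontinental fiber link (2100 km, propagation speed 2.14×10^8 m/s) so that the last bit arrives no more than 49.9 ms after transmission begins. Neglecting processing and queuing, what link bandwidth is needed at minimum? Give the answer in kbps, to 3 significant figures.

299 kbps

L = 12000 bits.
Propagation delay = 2100000 / 214000000 = 9.81308 ms.
Transmission budget = 49.9 − 9.81308 = 40.0869 ms.
R ≥ L / t_tx = 12000 bits / 0.0400869 s = 299 kbps.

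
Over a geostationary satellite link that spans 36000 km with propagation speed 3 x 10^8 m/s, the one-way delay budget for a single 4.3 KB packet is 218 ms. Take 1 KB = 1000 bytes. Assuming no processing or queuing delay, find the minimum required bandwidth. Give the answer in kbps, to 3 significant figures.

351 kbps

L = 34400 bits.
Propagation delay = 36000000 / 300000000 = 120 ms.
Transmission budget = 218 − 120 = 98 ms.
R ≥ L / t_tx = 34400 bits / 0.098 s = 351 kbps.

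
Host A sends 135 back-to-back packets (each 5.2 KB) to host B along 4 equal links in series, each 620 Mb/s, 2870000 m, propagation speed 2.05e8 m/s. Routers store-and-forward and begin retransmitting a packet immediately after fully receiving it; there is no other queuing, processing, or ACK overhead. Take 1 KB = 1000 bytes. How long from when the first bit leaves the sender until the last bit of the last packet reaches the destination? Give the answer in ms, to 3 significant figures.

Per-hop transmission t_tx = L/R = 41600/620000000 = 0.0670968 ms.
Per-hop propagation t_prop = 2870000/2.05e+08 = 14 ms.
Pipeline fill: first packet needs 4·t_tx to clear all hops; remaining 134 packets each add one t_tx.
Total = (4+135-1)·t_tx + 4·t_prop = 138·0.0670968 + 4·14 = 65.3 ms.

65.3 ms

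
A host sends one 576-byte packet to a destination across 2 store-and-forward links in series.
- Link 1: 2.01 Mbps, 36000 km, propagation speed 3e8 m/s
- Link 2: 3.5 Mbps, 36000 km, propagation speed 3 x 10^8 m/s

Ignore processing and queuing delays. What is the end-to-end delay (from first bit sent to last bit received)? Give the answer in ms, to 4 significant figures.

L = 576 × 8 = 4608 bits.
Transmission delays (L/R per hop): 2.29254, 1.31657 ms; sum = 3.60911 ms.
Propagation delays (d/s per hop): 120, 120 ms; sum = 240 ms.
End-to-end = 243.6 ms.

243.6 ms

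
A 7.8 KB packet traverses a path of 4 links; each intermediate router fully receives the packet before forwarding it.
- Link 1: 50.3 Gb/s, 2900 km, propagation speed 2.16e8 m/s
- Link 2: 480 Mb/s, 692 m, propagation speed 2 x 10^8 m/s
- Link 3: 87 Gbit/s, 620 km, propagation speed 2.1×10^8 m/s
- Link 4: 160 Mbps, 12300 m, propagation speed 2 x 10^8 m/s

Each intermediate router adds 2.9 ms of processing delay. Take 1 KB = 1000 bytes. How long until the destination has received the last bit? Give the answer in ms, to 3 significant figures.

25.7 ms

L = 62400 bits.
Transmission delays (L/R per hop): 0.00124056, 0.13, 0.000717241, 0.39 ms; sum = 0.521958 ms.
Propagation delays (d/s per hop): 13.4259, 0.00346, 2.95238, 0.0615 ms; sum = 16.4433 ms.
Processing at 3 router(s): 3 × 2.9 ms = 8.7 ms.
End-to-end = 25.7 ms.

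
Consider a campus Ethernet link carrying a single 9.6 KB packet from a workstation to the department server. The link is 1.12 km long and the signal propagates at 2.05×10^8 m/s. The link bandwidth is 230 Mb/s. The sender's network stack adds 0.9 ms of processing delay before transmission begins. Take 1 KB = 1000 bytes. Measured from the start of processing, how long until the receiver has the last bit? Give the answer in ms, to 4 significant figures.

L = 76800 bits.
Transmission delay = L/R = 76800 / 230000000 = 0.333913 ms.
Propagation delay = d/s = 1120 m / 2.05e+08 m/s = 0.00546341 ms.
Plus processing delay 0.9 ms = 0.9 ms.
Total = 1.239 ms.

1.239 ms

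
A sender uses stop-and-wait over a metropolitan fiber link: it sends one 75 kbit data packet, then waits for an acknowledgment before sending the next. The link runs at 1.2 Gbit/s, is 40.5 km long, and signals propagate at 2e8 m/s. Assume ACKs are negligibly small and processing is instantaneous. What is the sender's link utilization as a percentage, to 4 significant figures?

t_tx = L/R = 75000/1200000000 = 6.25e-05 s.
t_prop = 40500/200000000 = 0.0002025 s; RTT = 0.000405 s.
Cycle = t_tx + RTT = 0.0004675 s.
Utilization = t_tx / cycle = 6.25e-05/0.0004675 = 13.37 %.

13.37 %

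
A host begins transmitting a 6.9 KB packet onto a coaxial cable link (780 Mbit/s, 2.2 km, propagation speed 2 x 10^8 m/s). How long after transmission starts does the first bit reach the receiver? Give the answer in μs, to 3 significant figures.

First bit experiences only propagation delay: d/s = 2200/200000000 = 11.0 μs.

11.0 μs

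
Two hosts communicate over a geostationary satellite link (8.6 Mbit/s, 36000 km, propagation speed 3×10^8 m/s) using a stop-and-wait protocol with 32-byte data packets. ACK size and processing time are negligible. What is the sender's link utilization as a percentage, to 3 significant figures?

t_tx = L/R = 256/8600000 = 2.97674e-05 s.
t_prop = 36000000/300000000 = 0.12 s; RTT = 0.24 s.
Cycle = t_tx + RTT = 0.24003 s.
Utilization = t_tx / cycle = 2.97674e-05/0.24003 = 0.0124 %.

0.0124 %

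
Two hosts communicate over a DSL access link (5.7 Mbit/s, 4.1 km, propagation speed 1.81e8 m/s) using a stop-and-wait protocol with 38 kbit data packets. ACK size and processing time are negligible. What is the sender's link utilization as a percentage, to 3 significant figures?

t_tx = L/R = 38000/5700000 = 0.00666667 s.
t_prop = 4100/181000000 = 2.26519e-05 s; RTT = 4.53039e-05 s.
Cycle = t_tx + RTT = 0.00671197 s.
Utilization = t_tx / cycle = 0.00666667/0.00671197 = 99.3 %.

99.3 %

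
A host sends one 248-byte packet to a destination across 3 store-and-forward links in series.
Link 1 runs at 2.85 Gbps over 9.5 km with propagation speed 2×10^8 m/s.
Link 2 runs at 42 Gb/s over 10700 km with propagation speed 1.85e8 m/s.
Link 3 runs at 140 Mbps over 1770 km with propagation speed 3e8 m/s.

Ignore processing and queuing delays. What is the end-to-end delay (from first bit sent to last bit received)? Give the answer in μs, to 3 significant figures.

L = 248 × 8 = 1984 bits.
Transmission delays (L/R per hop): 0.69614, 0.0472381, 14.1714 μs; sum = 14.9148 μs.
Propagation delays (d/s per hop): 47.5, 57837.8, 5900 μs; sum = 63785.3 μs.
End-to-end = 63800 μs.

63800 μs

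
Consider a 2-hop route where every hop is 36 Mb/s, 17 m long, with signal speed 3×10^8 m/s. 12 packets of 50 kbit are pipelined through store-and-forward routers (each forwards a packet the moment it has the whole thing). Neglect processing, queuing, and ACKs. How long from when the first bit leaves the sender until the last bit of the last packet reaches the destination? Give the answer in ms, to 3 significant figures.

18.1 ms

Per-hop transmission t_tx = L/R = 50000/36000000 = 1.38889 ms.
Per-hop propagation t_prop = 17/300000000 = 5.66667e-05 ms.
Pipeline fill: first packet needs 2·t_tx to clear all hops; remaining 11 packets each add one t_tx.
Total = (2+12-1)·t_tx + 2·t_prop = 13·1.38889 + 2·5.66667e-05 = 18.1 ms.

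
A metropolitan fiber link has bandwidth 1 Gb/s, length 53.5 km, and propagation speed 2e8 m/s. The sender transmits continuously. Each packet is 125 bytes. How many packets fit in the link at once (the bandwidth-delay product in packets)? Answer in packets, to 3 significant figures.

Propagation delay = 53500 / 200000000 = 0.0002675 s.
BDP = R × t_prop = 1000000000 × 0.0002675 = 267500 bits.
In packets of 1000 bits: 268 packets.

268 packets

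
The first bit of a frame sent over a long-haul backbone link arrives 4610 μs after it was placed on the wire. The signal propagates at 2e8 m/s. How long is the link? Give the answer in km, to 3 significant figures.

d = s × t_prop = 200000000 × 0.00461 = 922 km.

922 km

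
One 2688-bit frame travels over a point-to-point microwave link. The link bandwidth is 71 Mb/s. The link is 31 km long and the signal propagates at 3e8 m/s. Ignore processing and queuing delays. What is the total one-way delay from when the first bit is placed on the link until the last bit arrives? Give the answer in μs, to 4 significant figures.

141.2 μs

Transmission delay = L/R = 2688 / 71000000 = 37.8592 μs.
Propagation delay = d/s = 31000 m / 300000000 m/s = 103.333 μs.
Total = 141.2 μs.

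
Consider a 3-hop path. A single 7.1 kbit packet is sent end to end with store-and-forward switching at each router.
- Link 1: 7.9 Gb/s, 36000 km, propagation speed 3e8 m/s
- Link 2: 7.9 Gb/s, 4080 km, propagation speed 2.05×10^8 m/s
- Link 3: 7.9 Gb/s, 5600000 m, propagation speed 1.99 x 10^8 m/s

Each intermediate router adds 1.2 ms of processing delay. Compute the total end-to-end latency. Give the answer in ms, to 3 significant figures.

L = 7100 bits.
Transmission delay per hop = L/R = 7100/7900000000 = 0.000898734 ms; 3 hops → 0.0026962 ms.
Propagation delays (d/s per hop): 120, 19.9024, 28.1407 ms; sum = 168.043 ms.
Processing at 2 router(s): 2 × 1.2 ms = 2.4 ms.
End-to-end = 170 ms.

170 ms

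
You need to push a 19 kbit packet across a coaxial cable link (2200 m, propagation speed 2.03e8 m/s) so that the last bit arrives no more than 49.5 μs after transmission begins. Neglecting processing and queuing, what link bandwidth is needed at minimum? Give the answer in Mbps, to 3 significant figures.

Propagation delay = 2200 / 2.03e+08 = 10.8374 μs.
Transmission budget = 49.5 − 10.8374 = 38.6626 μs.
R ≥ L / t_tx = 19000 bits / 3.86626e-05 s = 491 Mbps.

491 Mbps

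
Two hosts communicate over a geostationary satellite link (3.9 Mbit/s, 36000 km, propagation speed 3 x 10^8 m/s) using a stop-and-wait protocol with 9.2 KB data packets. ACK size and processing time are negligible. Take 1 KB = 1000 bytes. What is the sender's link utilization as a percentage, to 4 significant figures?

t_tx = L/R = 73600/3900000 = 0.0188718 s.
t_prop = 36000000/300000000 = 0.12 s; RTT = 0.24 s.
Cycle = t_tx + RTT = 0.258872 s.
Utilization = t_tx / cycle = 0.0188718/0.258872 = 7.290 %.

7.290 %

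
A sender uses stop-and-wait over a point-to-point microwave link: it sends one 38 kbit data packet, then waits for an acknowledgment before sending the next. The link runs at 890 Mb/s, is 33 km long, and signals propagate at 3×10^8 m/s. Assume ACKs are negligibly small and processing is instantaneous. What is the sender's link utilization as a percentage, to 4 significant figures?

16.25 %

t_tx = L/R = 38000/890000000 = 4.26966e-05 s.
t_prop = 33000/300000000 = 0.00011 s; RTT = 0.00022 s.
Cycle = t_tx + RTT = 0.000262697 s.
Utilization = t_tx / cycle = 4.26966e-05/0.000262697 = 16.25 %.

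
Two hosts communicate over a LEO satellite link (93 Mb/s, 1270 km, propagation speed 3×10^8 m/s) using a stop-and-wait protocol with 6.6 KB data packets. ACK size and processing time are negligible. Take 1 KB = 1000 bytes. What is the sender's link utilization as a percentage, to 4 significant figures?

6.284 %

t_tx = L/R = 52800/93000000 = 0.000567742 s.
t_prop = 1270000/300000000 = 0.00423333 s; RTT = 0.00846667 s.
Cycle = t_tx + RTT = 0.00903441 s.
Utilization = t_tx / cycle = 0.000567742/0.00903441 = 6.284 %.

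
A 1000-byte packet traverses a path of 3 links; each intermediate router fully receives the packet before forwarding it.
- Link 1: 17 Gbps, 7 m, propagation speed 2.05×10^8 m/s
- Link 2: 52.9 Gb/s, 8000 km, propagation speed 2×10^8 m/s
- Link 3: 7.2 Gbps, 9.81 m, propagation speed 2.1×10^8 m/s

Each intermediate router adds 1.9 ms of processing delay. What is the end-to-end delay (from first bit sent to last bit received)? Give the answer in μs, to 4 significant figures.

43800 μs

L = 1000 × 8 = 8000 bits.
Transmission delays (L/R per hop): 0.470588, 0.151229, 1.11111 μs; sum = 1.73293 μs.
Propagation delays (d/s per hop): 0.0341463, 40000, 0.0467143 μs; sum = 40000.1 μs.
Processing at 2 router(s): 2 × 1.9 ms = 3800 μs.
End-to-end = 43800 μs.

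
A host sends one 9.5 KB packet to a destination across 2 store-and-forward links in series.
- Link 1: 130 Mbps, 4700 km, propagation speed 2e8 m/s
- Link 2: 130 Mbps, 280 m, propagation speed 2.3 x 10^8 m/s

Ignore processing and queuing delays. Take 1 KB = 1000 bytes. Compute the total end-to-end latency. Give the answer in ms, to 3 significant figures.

24.7 ms

L = 76000 bits.
Transmission delay per hop = L/R = 76000/130000000 = 0.584615 ms; 2 hops → 1.16923 ms.
Propagation delays (d/s per hop): 23.5, 0.00121739 ms; sum = 23.5012 ms.
End-to-end = 24.7 ms.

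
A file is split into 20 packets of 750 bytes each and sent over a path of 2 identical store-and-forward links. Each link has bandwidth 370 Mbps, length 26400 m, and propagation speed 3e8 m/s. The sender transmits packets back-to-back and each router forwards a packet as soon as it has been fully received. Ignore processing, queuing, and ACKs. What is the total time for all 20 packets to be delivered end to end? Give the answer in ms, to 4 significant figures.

Per-hop transmission t_tx = L/R = 6000/370000000 = 0.0162162 ms.
Per-hop propagation t_prop = 26400/300000000 = 0.088 ms.
Pipeline fill: first packet needs 2·t_tx to clear all hops; remaining 19 packets each add one t_tx.
Total = (2+20-1)·t_tx + 2·t_prop = 21·0.0162162 + 2·0.088 = 0.5165 ms.

0.5165 ms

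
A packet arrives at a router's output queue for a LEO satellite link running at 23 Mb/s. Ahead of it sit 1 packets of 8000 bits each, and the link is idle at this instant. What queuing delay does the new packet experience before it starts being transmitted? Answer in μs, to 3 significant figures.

Each queued packet: L/R = 8000/23000000 = 347.826 μs.
1 queued → 347.826 μs.
Queuing delay = 348 μs.

348 μs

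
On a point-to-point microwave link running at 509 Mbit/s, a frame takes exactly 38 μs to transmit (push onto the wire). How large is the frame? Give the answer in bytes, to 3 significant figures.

2420 bytes

L = R × t_tx = 509000000 b/s × 3.8e-05 s = 19342 bits.
In bytes: 19342 / 8 = 2420 bytes.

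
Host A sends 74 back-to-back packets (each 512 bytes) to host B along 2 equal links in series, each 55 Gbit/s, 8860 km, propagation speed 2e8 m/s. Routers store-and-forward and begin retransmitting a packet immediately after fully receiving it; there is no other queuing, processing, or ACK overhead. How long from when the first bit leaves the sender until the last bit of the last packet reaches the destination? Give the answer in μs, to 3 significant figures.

Per-hop transmission t_tx = L/R = 4096/55000000000 = 0.0744727 μs.
Per-hop propagation t_prop = 8860000/200000000 = 44300 μs.
Pipeline fill: first packet needs 2·t_tx to clear all hops; remaining 73 packets each add one t_tx.
Total = (2+74-1)·t_tx + 2·t_prop = 75·0.0744727 + 2·44300 = 88600 μs.

88600 μs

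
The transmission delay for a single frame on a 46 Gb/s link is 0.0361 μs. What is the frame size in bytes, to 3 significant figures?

L = R × t_tx = 46000000000 b/s × 3.61e-08 s = 1660.6 bits.
In bytes: 1660.6 / 8 = 208 bytes.

208 bytes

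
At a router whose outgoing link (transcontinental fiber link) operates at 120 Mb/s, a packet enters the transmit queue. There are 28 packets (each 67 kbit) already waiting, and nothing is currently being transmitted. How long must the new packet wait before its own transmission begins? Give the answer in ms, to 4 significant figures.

15.63 ms

Each queued packet: L/R = 67000/120000000 = 0.558333 ms.
28 queued → 15.6333 ms.
Queuing delay = 15.63 ms.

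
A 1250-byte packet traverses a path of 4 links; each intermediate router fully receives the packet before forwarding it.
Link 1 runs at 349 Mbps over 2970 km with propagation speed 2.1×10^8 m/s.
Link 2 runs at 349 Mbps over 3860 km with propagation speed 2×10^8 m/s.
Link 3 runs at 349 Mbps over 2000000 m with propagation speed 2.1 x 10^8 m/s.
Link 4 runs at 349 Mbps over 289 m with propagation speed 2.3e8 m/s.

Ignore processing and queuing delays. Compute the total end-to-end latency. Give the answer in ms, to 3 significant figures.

L = 1250 × 8 = 10000 bits.
Transmission delay per hop = L/R = 10000/349000000 = 0.0286533 ms; 4 hops → 0.114613 ms.
Propagation delays (d/s per hop): 14.1429, 19.3, 9.52381, 0.00125652 ms; sum = 42.9679 ms.
End-to-end = 43.1 ms.

43.1 ms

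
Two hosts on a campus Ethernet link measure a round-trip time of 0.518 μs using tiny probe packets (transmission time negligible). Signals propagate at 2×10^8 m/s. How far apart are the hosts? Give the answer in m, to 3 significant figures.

One-way propagation = RTT/2 = 0.259 μs.
d = s × t = 200000000 × 2.59e-07 = 51.8 m.

51.8 m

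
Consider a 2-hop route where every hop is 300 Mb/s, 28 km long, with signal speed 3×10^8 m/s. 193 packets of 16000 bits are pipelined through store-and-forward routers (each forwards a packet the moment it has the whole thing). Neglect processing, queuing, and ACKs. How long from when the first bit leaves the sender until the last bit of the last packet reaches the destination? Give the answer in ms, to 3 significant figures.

Per-hop transmission t_tx = L/R = 16000/300000000 = 0.0533333 ms.
Per-hop propagation t_prop = 28000/300000000 = 0.0933333 ms.
Pipeline fill: first packet needs 2·t_tx to clear all hops; remaining 192 packets each add one t_tx.
Total = (2+193-1)·t_tx + 2·t_prop = 194·0.0533333 + 2·0.0933333 = 10.5 ms.

10.5 ms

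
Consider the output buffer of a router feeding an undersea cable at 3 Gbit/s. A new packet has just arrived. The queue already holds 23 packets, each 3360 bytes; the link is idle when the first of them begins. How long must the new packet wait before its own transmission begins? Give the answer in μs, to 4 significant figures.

Each queued packet: L/R = 26880/3000000000 = 8.96 μs.
23 queued → 206.08 μs.
Queuing delay = 206.1 μs.

206.1 μs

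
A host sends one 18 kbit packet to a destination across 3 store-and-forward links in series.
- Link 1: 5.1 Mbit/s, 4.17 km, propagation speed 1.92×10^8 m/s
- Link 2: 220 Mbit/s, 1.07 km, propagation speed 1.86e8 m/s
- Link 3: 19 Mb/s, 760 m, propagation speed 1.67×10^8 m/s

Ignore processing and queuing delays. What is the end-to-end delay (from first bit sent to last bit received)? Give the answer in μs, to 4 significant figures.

4591 μs

L = 18000 bits.
Transmission delays (L/R per hop): 3529.41, 81.8182, 947.368 μs; sum = 4558.6 μs.
Propagation delays (d/s per hop): 21.7188, 5.75269, 4.5509 μs; sum = 32.0223 μs.
End-to-end = 4591 μs.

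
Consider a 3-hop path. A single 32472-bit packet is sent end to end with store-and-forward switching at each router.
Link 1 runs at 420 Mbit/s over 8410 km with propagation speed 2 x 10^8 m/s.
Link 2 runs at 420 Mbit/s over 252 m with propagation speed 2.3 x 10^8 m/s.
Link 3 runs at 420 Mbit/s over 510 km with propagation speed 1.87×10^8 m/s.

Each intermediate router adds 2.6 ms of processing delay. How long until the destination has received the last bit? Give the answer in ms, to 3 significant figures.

Transmission delay per hop = L/R = 32472/420000000 = 0.0773143 ms; 3 hops → 0.231943 ms.
Propagation delays (d/s per hop): 42.05, 0.00109565, 2.72727 ms; sum = 44.7784 ms.
Processing at 2 router(s): 2 × 2.6 ms = 5.2 ms.
End-to-end = 50.2 ms.

50.2 ms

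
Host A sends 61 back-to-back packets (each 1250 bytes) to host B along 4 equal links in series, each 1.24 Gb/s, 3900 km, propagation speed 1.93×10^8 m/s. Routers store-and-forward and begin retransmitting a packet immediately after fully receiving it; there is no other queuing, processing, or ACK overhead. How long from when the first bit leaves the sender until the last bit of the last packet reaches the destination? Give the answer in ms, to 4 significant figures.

Per-hop transmission t_tx = L/R = 10000/1240000000 = 0.00806452 ms.
Per-hop propagation t_prop = 3900000/193000000 = 20.2073 ms.
Pipeline fill: first packet needs 4·t_tx to clear all hops; remaining 60 packets each add one t_tx.
Total = (4+61-1)·t_tx + 4·t_prop = 64·0.00806452 + 4·20.2073 = 81.35 ms.

81.35 ms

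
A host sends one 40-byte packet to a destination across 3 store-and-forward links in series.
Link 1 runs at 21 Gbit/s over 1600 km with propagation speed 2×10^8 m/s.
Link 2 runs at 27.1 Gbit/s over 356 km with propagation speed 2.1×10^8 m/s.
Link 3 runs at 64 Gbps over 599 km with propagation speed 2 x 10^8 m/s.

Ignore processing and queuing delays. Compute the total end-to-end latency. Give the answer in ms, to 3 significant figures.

L = 40 × 8 = 320 bits.
Transmission delays (L/R per hop): 1.52381e-05, 1.18081e-05, 5e-06 ms; sum = 3.20462e-05 ms.
Propagation delays (d/s per hop): 8, 1.69524, 2.995 ms; sum = 12.6902 ms.
End-to-end = 12.7 ms.

12.7 ms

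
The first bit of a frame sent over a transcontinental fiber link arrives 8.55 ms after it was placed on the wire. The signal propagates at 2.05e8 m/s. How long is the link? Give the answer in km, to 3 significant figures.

1750 km

d = s × t_prop = 2.05e+08 × 0.00855 = 1750 km.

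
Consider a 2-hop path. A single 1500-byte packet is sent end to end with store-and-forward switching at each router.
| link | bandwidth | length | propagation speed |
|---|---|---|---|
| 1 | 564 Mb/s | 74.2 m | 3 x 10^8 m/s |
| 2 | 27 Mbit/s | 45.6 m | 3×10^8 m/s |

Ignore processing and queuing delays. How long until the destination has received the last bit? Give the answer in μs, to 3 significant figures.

L = 1500 × 8 = 12000 bits.
Transmission delays (L/R per hop): 21.2766, 444.444 μs; sum = 465.721 μs.
Propagation delays (d/s per hop): 0.247333, 0.152 μs; sum = 0.399333 μs.
End-to-end = 466 μs.

466 μs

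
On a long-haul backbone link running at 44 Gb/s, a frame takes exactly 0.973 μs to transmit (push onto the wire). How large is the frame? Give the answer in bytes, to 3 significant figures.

5350 bytes

L = R × t_tx = 44000000000 b/s × 9.73e-07 s = 42812 bits.
In bytes: 42812 / 8 = 5350 bytes.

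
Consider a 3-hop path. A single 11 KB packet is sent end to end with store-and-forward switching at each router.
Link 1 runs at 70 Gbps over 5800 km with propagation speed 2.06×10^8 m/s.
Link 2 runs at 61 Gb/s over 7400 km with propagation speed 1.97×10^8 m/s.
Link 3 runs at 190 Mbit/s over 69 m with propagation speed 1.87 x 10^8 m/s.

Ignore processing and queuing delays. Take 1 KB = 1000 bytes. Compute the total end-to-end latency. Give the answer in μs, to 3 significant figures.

66200 μs

L = 88000 bits.
Transmission delays (L/R per hop): 1.25714, 1.44262, 463.158 μs; sum = 465.858 μs.
Propagation delays (d/s per hop): 28155.3, 37563.5, 0.368984 μs; sum = 65719.2 μs.
End-to-end = 66200 μs.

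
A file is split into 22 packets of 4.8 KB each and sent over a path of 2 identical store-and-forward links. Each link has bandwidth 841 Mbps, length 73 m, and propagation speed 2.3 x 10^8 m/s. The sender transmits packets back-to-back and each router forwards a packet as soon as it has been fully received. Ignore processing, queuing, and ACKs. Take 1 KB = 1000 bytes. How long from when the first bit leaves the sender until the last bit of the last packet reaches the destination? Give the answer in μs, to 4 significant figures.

Per-hop transmission t_tx = L/R = 38400/841000000 = 45.6599 μs.
Per-hop propagation t_prop = 73/2.3e+08 = 0.317391 μs.
Pipeline fill: first packet needs 2·t_tx to clear all hops; remaining 21 packets each add one t_tx.
Total = (2+22-1)·t_tx + 2·t_prop = 23·45.6599 + 2·0.317391 = 1051 μs.

1051 μs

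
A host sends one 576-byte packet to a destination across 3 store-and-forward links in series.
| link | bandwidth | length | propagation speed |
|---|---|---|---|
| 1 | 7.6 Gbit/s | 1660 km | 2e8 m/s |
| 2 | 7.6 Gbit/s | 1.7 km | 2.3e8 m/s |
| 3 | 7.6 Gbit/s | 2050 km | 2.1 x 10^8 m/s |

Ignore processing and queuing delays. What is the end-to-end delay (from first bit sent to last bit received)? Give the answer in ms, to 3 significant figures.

L = 576 × 8 = 4608 bits.
Transmission delay per hop = L/R = 4608/7600000000 = 0.000606316 ms; 3 hops → 0.00181895 ms.
Propagation delays (d/s per hop): 8.3, 0.0073913, 9.7619 ms; sum = 18.0693 ms.
End-to-end = 18.1 ms.

18.1 ms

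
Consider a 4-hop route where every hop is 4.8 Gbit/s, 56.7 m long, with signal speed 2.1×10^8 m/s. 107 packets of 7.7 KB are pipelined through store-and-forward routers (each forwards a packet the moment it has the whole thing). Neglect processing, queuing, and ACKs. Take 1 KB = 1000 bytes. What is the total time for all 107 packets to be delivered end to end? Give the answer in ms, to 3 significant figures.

Per-hop transmission t_tx = L/R = 61600/4800000000 = 0.0128333 ms.
Per-hop propagation t_prop = 56.7/210000000 = 0.00027 ms.
Pipeline fill: first packet needs 4·t_tx to clear all hops; remaining 106 packets each add one t_tx.
Total = (4+107-1)·t_tx + 4·t_prop = 110·0.0128333 + 4·0.00027 = 1.41 ms.

1.41 ms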